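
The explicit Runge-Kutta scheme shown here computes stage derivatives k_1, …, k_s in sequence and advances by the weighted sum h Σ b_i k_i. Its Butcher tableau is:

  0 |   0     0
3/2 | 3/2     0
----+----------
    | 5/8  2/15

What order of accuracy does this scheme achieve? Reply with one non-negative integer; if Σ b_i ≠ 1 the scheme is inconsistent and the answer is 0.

0

b = (5/8, 2/15)
c = (0, 3/2)
Σ b_i: 5/8·1 + 2/15·1 = 91/120 ≠ 1 ⇒ order 0.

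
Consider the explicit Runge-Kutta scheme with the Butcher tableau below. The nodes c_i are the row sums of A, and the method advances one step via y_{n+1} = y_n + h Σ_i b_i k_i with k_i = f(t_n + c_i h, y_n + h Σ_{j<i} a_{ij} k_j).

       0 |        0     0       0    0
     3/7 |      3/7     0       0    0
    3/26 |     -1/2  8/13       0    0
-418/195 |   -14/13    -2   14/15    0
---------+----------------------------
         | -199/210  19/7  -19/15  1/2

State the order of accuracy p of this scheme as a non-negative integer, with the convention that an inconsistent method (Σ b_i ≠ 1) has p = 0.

b = (-199/210, 19/7, -19/15, 1/2)
c = (0, 3/7, 3/26, -418/195)
Ac = (0, 0, 24/91, -341/455)
Σ b_i: (-199/210)·1 + 19/7·1 + (-19/15)·1 + 1/2·1 = 1 ✓
b·c: 19/7·3/7 + (-19/15)·3/26 + 1/2·(-418/195) = -209/3822 ≠ 1/2 ⇒ order 1.

1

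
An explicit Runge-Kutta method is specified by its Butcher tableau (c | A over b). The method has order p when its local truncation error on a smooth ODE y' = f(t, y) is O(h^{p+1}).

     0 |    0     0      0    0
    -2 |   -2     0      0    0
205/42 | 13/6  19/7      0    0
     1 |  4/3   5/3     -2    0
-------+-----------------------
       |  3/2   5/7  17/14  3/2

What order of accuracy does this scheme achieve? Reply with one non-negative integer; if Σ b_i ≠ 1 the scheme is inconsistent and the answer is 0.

0

b = (3/2, 5/7, 17/14, 3/2)
c = (0, -2, 205/42, 1)
Ac = (0, 0, -38/7, -275/21)
Σ b_i: 3/2·1 + 5/7·1 + 17/14·1 + 3/2·1 = 69/14 ≠ 1 ⇒ order 0.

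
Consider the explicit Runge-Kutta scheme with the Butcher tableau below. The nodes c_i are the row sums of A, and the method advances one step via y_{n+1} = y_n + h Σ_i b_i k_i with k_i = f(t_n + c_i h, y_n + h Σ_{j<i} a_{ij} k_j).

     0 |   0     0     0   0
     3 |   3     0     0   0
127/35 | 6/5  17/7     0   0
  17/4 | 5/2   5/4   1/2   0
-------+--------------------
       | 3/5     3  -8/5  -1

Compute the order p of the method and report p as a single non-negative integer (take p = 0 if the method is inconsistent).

b = (3/5, 3, -8/5, -1)
c = (0, 3, 127/35, 17/4)
Ac = (0, 0, 51/7, 779/140)
Σ b_i: 3/5·1 + 3·1 + (-8/5)·1 + (-1)·1 = 1 ✓
b·c: 3·3 + (-8/5)·127/35 + (-1)·17/4 = -739/700 ≠ 1/2 ⇒ order 1.

1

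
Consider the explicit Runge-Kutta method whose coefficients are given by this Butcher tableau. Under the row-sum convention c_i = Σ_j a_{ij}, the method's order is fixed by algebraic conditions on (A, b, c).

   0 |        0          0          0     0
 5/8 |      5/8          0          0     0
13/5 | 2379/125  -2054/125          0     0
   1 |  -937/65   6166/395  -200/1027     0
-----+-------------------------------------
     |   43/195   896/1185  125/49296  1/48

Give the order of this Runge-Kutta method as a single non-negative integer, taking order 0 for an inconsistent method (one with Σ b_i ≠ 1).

4

b = (43/195, 896/1185, 125/49296, 1/48)
c = (0, 5/8, 13/5, 1)
Ac = (0, 0, -1027/100, 37/4)
Σ b_i: 43/195·1 + 896/1185·1 + 125/49296·1 + 1/48·1 = 1 ✓
b·c: 896/1185·5/8 + 125/49296·13/5 + 1/48·1 = 1/2 ✓
b·c²: 896/1185·25/64 + 125/49296·169/25 + 1/48·1 = 1/3 ✓
b·Ac: 125/49296·(-1027/100) + 1/48·37/4 = 1/6 ✓
b·c³: 896/1185·125/512 + 125/49296·2197/125 + 1/48·1 = 1/4 ✓
b·(c∘Ac): 125/49296·(-13351/500) + 1/48·37/4 = 1/8 ✓
b·Ac²: 125/49296·(-1027/160) + 1/48·153/32 = 1/12 ✓
b·A²c: 1/48·2 = 1/24 ✓; 4 stages ⇒ order 4.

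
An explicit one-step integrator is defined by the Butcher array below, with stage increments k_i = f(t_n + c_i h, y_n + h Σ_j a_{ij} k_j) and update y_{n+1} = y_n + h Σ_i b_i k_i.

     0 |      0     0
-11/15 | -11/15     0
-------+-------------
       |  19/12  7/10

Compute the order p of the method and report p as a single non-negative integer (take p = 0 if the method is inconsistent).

b = (19/12, 7/10)
c = (0, -11/15)
Σ b_i: 19/12·1 + 7/10·1 = 137/60 ≠ 1 ⇒ order 0.

0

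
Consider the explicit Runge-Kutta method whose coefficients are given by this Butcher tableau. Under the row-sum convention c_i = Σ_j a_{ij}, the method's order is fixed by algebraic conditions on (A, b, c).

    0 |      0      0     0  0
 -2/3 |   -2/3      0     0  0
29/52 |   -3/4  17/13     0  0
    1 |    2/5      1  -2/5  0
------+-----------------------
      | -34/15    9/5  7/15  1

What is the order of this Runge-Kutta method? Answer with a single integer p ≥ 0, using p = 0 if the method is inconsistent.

b = (-34/15, 9/5, 7/15, 1)
c = (0, -2/3, 29/52, 1)
Ac = (0, 0, -34/39, -347/390)
Σ b_i: (-34/15)·1 + 9/5·1 + 7/15·1 + 1·1 = 1 ✓
b·c: 9/5·(-2/3) + 7/15·29/52 + 1·1 = 47/780 ≠ 1/2 ⇒ order 1.

1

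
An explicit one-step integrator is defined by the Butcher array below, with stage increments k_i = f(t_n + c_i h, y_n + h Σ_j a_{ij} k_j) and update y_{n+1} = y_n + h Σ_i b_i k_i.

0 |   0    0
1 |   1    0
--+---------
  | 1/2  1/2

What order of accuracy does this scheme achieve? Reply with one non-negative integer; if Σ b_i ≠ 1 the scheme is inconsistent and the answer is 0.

2

b = (1/2, 1/2)
c = (0, 1)
Σ b_i: 1/2·1 + 1/2·1 = 1 ✓
b·c: 1/2·1 = 1/2 ✓; 2 stages ⇒ order 2.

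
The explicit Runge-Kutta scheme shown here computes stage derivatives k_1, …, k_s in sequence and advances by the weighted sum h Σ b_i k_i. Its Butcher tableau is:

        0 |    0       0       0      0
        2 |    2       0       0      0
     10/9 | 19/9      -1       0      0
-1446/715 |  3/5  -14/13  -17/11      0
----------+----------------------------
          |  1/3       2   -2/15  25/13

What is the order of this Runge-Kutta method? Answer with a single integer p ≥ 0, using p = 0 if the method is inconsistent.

b = (1/3, 2, -2/15, 25/13)
c = (0, 2, 10/9, -1446/715)
Ac = (0, 0, -2, -4982/1287)
Σ b_i: 1/3·1 + 2·1 + (-2/15)·1 + 25/13·1 = 268/65 ≠ 1 ⇒ order 0.

0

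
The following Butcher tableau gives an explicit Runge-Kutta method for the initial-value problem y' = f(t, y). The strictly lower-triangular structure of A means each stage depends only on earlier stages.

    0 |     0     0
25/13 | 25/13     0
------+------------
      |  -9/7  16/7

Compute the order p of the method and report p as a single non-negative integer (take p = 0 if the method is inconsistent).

b = (-9/7, 16/7)
c = (0, 25/13)
Σ b_i: (-9/7)·1 + 16/7·1 = 1 ✓
b·c: 16/7·25/13 = 400/91 ≠ 1/2 ⇒ order 1.

1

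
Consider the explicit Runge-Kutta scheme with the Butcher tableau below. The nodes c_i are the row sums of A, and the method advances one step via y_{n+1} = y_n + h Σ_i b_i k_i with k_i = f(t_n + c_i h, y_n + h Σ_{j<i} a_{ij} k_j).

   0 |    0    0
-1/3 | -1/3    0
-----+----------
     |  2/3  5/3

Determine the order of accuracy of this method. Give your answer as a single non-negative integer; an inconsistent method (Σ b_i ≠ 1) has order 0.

b = (2/3, 5/3)
c = (0, -1/3)
Σ b_i: 2/3·1 + 5/3·1 = 7/3 ≠ 1 ⇒ order 0.

0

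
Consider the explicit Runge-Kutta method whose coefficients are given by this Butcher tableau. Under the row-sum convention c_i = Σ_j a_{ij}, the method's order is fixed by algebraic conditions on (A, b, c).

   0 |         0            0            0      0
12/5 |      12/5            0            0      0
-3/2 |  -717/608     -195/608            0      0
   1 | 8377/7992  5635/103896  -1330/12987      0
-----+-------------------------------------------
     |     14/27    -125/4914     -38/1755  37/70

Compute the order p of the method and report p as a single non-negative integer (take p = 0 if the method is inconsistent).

4

b = (14/27, -125/4914, -38/1755, 37/70)
c = (0, 12/5, -3/2, 1)
Ac = (0, 0, -117/152, 21/74)
Σ b_i: 14/27·1 + (-125/4914)·1 + (-38/1755)·1 + 37/70·1 = 1 ✓
b·c: (-125/4914)·12/5 + (-38/1755)·(-3/2) + 37/70·1 = 1/2 ✓
b·c²: (-125/4914)·144/25 + (-38/1755)·9/4 + 37/70·1 = 1/3 ✓
b·Ac: (-38/1755)·(-117/152) + 37/70·21/74 = 1/6 ✓
b·c³: (-125/4914)·1728/125 + (-38/1755)·(-27/8) + 37/70·1 = 1/4 ✓
b·(c∘Ac): (-38/1755)·351/304 + 37/70·21/74 = 1/8 ✓
b·Ac²: (-38/1755)·(-351/190) + 37/70·91/1110 = 1/12 ✓
b·A²c: 37/70·35/444 = 1/24 ✓; 4 stages ⇒ order 4.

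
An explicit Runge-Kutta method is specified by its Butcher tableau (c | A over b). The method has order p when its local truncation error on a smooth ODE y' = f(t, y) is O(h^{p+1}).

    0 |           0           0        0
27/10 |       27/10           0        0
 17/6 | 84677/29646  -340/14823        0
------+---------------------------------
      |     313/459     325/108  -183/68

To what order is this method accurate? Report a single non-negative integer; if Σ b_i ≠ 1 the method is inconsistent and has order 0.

b = (313/459, 325/108, -183/68)
c = (0, 27/10, 17/6)
Ac = (0, 0, -34/549)
Σ b_i: 313/459·1 + 325/108·1 + (-183/68)·1 = 1 ✓
b·c: 325/108·27/10 + (-183/68)·17/6 = 1/2 ✓
b·c²: 325/108·729/100 + (-183/68)·289/36 = 1/3 ✓
b·Ac: (-183/68)·(-34/549) = 1/6 ✓; 3 stages ⇒ order 3.

3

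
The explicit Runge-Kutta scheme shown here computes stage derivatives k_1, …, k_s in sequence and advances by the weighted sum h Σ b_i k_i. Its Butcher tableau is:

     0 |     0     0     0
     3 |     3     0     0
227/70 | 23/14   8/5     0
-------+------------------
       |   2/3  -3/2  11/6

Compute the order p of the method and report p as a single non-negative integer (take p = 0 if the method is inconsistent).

1

b = (2/3, -3/2, 11/6)
c = (0, 3, 227/70)
Ac = (0, 0, 24/5)
Σ b_i: 2/3·1 + (-3/2)·1 + 11/6·1 = 1 ✓
b·c: (-3/2)·3 + 11/6·227/70 = 607/420 ≠ 1/2 ⇒ order 1.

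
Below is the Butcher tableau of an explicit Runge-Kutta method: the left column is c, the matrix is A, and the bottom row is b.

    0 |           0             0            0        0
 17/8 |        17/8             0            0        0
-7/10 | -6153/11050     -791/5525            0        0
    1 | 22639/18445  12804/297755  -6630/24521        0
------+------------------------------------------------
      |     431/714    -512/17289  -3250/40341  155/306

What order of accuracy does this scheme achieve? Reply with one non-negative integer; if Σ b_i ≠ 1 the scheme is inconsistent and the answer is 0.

b = (431/714, -512/17289, -3250/40341, 155/306)
c = (0, 17/8, -7/10, 1)
Ac = (0, 0, -791/2600, 87/310)
Σ b_i: 431/714·1 + (-512/17289)·1 + (-3250/40341)·1 + 155/306·1 = 1 ✓
b·c: (-512/17289)·17/8 + (-3250/40341)·(-7/10) + 155/306·1 = 1/2 ✓
b·c²: (-512/17289)·289/64 + (-3250/40341)·49/100 + 155/306·1 = 1/3 ✓
b·Ac: (-3250/40341)·(-791/2600) + 155/306·87/310 = 1/6 ✓
b·c³: (-512/17289)·4913/512 + (-3250/40341)·(-343/1000) + 155/306·1 = 1/4 ✓
b·(c∘Ac): (-3250/40341)·5537/26000 + 155/306·87/310 = 1/8 ✓
b·Ac²: (-3250/40341)·(-13447/20800) + 155/306·153/2480 = 1/12 ✓
b·A²c: 155/306·51/620 = 1/24 ✓; 4 stages ⇒ order 4.

4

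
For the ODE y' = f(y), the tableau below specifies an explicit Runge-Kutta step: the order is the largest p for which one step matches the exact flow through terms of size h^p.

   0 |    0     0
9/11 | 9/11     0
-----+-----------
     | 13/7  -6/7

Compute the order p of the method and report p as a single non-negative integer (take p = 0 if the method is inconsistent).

1

b = (13/7, -6/7)
c = (0, 9/11)
Σ b_i: 13/7·1 + (-6/7)·1 = 1 ✓
b·c: (-6/7)·9/11 = -54/77 ≠ 1/2 ⇒ order 1.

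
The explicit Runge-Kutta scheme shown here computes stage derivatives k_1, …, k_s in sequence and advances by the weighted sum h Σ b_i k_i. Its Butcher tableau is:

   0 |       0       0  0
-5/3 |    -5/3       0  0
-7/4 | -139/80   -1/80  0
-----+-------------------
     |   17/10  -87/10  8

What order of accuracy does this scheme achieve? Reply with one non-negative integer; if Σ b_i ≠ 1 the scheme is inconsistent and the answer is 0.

3

b = (17/10, -87/10, 8)
c = (0, -5/3, -7/4)
Ac = (0, 0, 1/48)
Σ b_i: 17/10·1 + (-87/10)·1 + 8·1 = 1 ✓
b·c: (-87/10)·(-5/3) + 8·(-7/4) = 1/2 ✓
b·c²: (-87/10)·25/9 + 8·49/16 = 1/3 ✓
b·Ac: 8·1/48 = 1/6 ✓; 3 stages ⇒ order 3.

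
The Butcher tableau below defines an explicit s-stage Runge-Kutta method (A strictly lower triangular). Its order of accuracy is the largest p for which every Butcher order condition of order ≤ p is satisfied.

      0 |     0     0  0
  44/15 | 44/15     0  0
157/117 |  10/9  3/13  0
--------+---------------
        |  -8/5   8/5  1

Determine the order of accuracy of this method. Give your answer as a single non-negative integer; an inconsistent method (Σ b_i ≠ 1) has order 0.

b = (-8/5, 8/5, 1)
c = (0, 44/15, 157/117)
Ac = (0, 0, 44/65)
Σ b_i: (-8/5)·1 + 8/5·1 + 1·1 = 1 ✓
b·c: 8/5·44/15 + 1·157/117 = 17653/2925 ≠ 1/2 ⇒ order 1.

1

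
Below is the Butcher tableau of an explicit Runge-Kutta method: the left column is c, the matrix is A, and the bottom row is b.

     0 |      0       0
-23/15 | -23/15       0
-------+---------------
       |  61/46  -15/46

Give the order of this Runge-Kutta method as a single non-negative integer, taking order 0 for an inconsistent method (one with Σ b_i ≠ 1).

2

b = (61/46, -15/46)
c = (0, -23/15)
Σ b_i: 61/46·1 + (-15/46)·1 = 1 ✓
b·c: (-15/46)·(-23/15) = 1/2 ✓; 2 stages ⇒ order 2.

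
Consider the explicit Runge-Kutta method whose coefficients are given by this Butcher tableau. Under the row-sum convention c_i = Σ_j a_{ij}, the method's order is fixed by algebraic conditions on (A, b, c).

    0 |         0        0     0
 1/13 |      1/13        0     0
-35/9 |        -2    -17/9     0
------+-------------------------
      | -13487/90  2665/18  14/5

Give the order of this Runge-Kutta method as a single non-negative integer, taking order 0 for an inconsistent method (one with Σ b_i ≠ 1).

b = (-13487/90, 2665/18, 14/5)
c = (0, 1/13, -35/9)
Ac = (0, 0, -17/117)
Σ b_i: (-13487/90)·1 + 2665/18·1 + 14/5·1 = 1 ✓
b·c: 2665/18·1/13 + 14/5·(-35/9) = 1/2 ✓
b·c²: 2665/18·1/169 + 14/5·1225/81 = 91025/2106 ≠ 1/3 ⇒ order 2.
b·Ac: 14/5·(-17/117) = -238/585 ≠ 1/6

2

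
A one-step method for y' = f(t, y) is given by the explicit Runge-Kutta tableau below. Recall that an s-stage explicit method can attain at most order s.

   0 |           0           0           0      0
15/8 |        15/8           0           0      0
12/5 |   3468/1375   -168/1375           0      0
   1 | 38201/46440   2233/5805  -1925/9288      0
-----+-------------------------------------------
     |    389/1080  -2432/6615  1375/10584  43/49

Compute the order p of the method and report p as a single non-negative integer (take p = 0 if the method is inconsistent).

4

b = (389/1080, -2432/6615, 1375/10584, 43/49)
c = (0, 15/8, 12/5, 1)
Ac = (0, 0, -63/275, 77/344)
Σ b_i: 389/1080·1 + (-2432/6615)·1 + 1375/10584·1 + 43/49·1 = 1 ✓
b·c: (-2432/6615)·15/8 + 1375/10584·12/5 + 43/49·1 = 1/2 ✓
b·c²: (-2432/6615)·225/64 + 1375/10584·144/25 + 43/49·1 = 1/3 ✓
b·Ac: 1375/10584·(-63/275) + 43/49·77/344 = 1/6 ✓
b·c³: (-2432/6615)·3375/512 + 1375/10584·1728/125 + 43/49·1 = 1/4 ✓
b·(c∘Ac): 1375/10584·(-756/1375) + 43/49·77/344 = 1/8 ✓
b·Ac²: 1375/10584·(-189/440) + 43/49·1309/8256 = 1/12 ✓
b·A²c: 43/49·49/1032 = 1/24 ✓; 4 stages ⇒ order 4.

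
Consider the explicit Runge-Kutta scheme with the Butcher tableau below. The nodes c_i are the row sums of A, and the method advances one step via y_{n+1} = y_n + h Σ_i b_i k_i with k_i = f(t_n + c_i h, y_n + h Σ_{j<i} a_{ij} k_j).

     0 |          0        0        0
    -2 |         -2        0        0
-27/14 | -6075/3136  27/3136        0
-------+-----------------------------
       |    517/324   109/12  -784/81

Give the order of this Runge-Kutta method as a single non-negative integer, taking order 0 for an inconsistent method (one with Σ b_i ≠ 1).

b = (517/324, 109/12, -784/81)
c = (0, -2, -27/14)
Ac = (0, 0, -27/1568)
Σ b_i: 517/324·1 + 109/12·1 + (-784/81)·1 = 1 ✓
b·c: 109/12·(-2) + (-784/81)·(-27/14) = 1/2 ✓
b·c²: 109/12·4 + (-784/81)·729/196 = 1/3 ✓
b·Ac: (-784/81)·(-27/1568) = 1/6 ✓; 3 stages ⇒ order 3.

3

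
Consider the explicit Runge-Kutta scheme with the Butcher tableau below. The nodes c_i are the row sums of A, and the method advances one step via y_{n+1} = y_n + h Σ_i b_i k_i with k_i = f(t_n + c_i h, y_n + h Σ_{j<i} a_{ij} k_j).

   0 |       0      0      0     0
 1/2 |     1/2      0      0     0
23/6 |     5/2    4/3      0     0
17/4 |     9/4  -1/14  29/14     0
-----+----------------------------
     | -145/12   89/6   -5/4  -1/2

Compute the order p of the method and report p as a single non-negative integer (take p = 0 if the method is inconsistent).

b = (-145/12, 89/6, -5/4, -1/2)
c = (0, 1/2, 23/6, 17/4)
Ac = (0, 0, 2/3, 166/21)
Σ b_i: (-145/12)·1 + 89/6·1 + (-5/4)·1 + (-1/2)·1 = 1 ✓
b·c: 89/6·1/2 + (-5/4)·23/6 + (-1/2)·17/4 = 1/2 ✓
b·c²: 89/6·1/4 + (-5/4)·529/36 + (-1/2)·289/16 = -6823/288 ≠ 1/3 ⇒ order 2.
b·Ac: (-5/4)·2/3 + (-1/2)·166/21 = -67/14 ≠ 1/6

2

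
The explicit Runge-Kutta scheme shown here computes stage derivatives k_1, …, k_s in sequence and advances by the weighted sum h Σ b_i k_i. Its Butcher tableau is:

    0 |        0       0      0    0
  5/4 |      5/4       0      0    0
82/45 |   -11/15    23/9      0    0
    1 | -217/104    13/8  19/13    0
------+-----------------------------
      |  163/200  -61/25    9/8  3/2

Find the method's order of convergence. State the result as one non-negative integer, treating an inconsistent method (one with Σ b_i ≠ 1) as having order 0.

2

b = (163/200, -61/25, 9/8, 3/2)
c = (0, 5/4, 82/45, 1)
Ac = (0, 0, 115/36, 87881/18720)
Σ b_i: 163/200·1 + (-61/25)·1 + 9/8·1 + 3/2·1 = 1 ✓
b·c: (-61/25)·5/4 + 9/8·82/45 + 3/2·1 = 1/2 ✓
b·c²: (-61/25)·25/16 + 9/8·6724/2025 + 3/2·1 = 5123/3600 ≠ 1/3 ⇒ order 2.
b·Ac: 9/8·115/36 + 3/2·87881/18720 = 132731/12480 ≠ 1/6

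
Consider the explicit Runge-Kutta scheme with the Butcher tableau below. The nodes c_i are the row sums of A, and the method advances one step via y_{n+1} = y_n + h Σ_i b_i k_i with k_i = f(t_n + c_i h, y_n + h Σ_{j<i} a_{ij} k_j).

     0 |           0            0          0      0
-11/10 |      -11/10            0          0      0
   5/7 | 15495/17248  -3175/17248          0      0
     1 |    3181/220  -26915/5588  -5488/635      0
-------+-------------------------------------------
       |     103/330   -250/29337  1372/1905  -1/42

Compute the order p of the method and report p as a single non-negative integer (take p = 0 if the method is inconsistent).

4

b = (103/330, -250/29337, 1372/1905, -1/42)
c = (0, -11/10, 5/7, 1)
Ac = (0, 0, 635/3136, -7/8)
Σ b_i: 103/330·1 + (-250/29337)·1 + 1372/1905·1 + (-1/42)·1 = 1 ✓
b·c: (-250/29337)·(-11/10) + 1372/1905·5/7 + (-1/42)·1 = 1/2 ✓
b·c²: (-250/29337)·121/100 + 1372/1905·25/49 + (-1/42)·1 = 1/3 ✓
b·Ac: 1372/1905·635/3136 + (-1/42)·(-7/8) = 1/6 ✓
b·c³: (-250/29337)·(-1331/1000) + 1372/1905·125/343 + (-1/42)·1 = 1/4 ✓
b·(c∘Ac): 1372/1905·3175/21952 + (-1/42)·(-7/8) = 1/8 ✓
b·Ac²: 1372/1905·(-1397/6272) + (-1/42)·(-819/80) = 1/12 ✓
b·A²c: (-1/42)·(-7/4) = 1/24 ✓; 4 stages ⇒ order 4.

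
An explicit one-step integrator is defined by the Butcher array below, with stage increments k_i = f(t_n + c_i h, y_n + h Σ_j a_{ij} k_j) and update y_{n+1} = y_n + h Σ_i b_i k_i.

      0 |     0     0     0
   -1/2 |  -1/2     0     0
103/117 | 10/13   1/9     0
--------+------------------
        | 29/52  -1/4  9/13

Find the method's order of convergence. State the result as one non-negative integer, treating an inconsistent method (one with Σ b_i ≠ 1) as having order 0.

b = (29/52, -1/4, 9/13)
c = (0, -1/2, 103/117)
Ac = (0, 0, -1/18)
Σ b_i: 29/52·1 + (-1/4)·1 + 9/13·1 = 1 ✓
b·c: (-1/4)·(-1/2) + 9/13·103/117 = 993/1352 ≠ 1/2 ⇒ order 1.

1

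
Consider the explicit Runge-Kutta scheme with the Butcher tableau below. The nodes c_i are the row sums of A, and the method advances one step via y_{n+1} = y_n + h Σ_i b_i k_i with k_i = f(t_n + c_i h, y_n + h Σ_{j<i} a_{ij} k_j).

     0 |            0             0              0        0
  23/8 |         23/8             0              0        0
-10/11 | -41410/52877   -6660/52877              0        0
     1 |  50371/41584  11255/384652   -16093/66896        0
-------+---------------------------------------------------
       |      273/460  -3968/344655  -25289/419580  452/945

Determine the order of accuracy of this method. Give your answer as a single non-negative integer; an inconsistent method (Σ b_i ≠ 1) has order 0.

b = (273/460, -3968/344655, -25289/419580, 452/945)
c = (0, 23/8, -10/11, 1)
Ac = (0, 0, -1665/4598, 1095/3616)
Σ b_i: 273/460·1 + (-3968/344655)·1 + (-25289/419580)·1 + 452/945·1 = 1 ✓
b·c: (-3968/344655)·23/8 + (-25289/419580)·(-10/11) + 452/945·1 = 1/2 ✓
b·c²: (-3968/344655)·529/64 + (-25289/419580)·100/121 + 452/945·1 = 1/3 ✓
b·Ac: (-25289/419580)·(-1665/4598) + 452/945·1095/3616 = 1/6 ✓
b·c³: (-3968/344655)·12167/512 + (-25289/419580)·(-1000/1331) + 452/945·1 = 1/4 ✓
b·(c∘Ac): (-25289/419580)·8325/25289 + 452/945·1095/3616 = 1/8 ✓
b·Ac²: (-25289/419580)·(-38295/36784) + 452/945·1245/28928 = 1/12 ✓
b·A²c: 452/945·315/3616 = 1/24 ✓; 4 stages ⇒ order 4.

4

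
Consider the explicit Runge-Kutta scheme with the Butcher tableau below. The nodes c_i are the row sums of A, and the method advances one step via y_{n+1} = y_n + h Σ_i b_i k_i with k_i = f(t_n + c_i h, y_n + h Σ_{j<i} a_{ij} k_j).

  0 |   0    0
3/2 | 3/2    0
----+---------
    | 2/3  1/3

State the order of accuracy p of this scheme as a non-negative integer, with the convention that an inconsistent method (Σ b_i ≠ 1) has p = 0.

2

b = (2/3, 1/3)
c = (0, 3/2)
Σ b_i: 2/3·1 + 1/3·1 = 1 ✓
b·c: 1/3·3/2 = 1/2 ✓; 2 stages ⇒ order 2.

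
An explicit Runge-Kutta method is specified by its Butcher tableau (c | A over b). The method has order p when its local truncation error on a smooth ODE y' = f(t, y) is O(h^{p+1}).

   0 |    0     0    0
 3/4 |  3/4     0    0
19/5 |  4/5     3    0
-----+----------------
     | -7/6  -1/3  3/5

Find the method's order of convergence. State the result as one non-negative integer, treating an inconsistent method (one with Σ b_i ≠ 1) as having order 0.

0

b = (-7/6, -1/3, 3/5)
c = (0, 3/4, 19/5)
Ac = (0, 0, 9/4)
Σ b_i: (-7/6)·1 + (-1/3)·1 + 3/5·1 = -9/10 ≠ 1 ⇒ order 0.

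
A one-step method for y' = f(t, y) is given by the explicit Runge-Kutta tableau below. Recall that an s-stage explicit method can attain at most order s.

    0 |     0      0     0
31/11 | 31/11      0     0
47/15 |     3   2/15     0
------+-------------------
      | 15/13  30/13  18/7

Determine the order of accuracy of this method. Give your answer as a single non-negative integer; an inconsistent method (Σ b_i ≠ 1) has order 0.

b = (15/13, 30/13, 18/7)
c = (0, 31/11, 47/15)
Ac = (0, 0, 62/165)
Σ b_i: 15/13·1 + 30/13·1 + 18/7·1 = 549/91 ≠ 1 ⇒ order 0.

0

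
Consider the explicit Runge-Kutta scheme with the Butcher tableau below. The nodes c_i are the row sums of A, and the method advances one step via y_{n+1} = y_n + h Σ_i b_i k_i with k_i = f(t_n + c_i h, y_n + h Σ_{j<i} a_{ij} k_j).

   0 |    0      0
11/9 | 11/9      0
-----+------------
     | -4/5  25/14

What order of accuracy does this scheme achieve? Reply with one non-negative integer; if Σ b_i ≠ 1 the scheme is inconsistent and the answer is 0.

0

b = (-4/5, 25/14)
c = (0, 11/9)
Σ b_i: (-4/5)·1 + 25/14·1 = 69/70 ≠ 1 ⇒ order 0.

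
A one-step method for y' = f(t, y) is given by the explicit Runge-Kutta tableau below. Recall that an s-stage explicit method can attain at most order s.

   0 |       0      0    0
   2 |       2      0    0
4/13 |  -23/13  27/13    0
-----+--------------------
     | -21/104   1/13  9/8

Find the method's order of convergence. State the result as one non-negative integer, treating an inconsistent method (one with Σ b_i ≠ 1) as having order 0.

2

b = (-21/104, 1/13, 9/8)
c = (0, 2, 4/13)
Ac = (0, 0, 54/13)
Σ b_i: (-21/104)·1 + 1/13·1 + 9/8·1 = 1 ✓
b·c: 1/13·2 + 9/8·4/13 = 1/2 ✓
b·c²: 1/13·4 + 9/8·16/169 = 70/169 ≠ 1/3 ⇒ order 2.
b·Ac: 9/8·54/13 = 243/52 ≠ 1/6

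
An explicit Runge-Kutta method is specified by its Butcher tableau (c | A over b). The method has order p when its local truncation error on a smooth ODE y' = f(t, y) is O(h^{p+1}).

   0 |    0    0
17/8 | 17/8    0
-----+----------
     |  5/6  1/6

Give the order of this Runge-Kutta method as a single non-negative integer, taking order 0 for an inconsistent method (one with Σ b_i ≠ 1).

1

b = (5/6, 1/6)
c = (0, 17/8)
Σ b_i: 5/6·1 + 1/6·1 = 1 ✓
b·c: 1/6·17/8 = 17/48 ≠ 1/2 ⇒ order 1.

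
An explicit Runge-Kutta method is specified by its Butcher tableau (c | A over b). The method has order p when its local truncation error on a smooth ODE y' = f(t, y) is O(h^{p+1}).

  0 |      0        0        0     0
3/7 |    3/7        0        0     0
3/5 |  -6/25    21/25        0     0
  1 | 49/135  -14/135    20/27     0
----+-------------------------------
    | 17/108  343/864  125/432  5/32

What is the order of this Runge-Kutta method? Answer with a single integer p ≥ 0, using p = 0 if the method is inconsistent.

b = (17/108, 343/864, 125/432, 5/32)
c = (0, 3/7, 3/5, 1)
Ac = (0, 0, 9/25, 2/5)
Σ b_i: 17/108·1 + 343/864·1 + 125/432·1 + 5/32·1 = 1 ✓
b·c: 343/864·3/7 + 125/432·3/5 + 5/32·1 = 1/2 ✓
b·c²: 343/864·9/49 + 125/432·9/25 + 5/32·1 = 1/3 ✓
b·Ac: 125/432·9/25 + 5/32·2/5 = 1/6 ✓
b·c³: 343/864·27/343 + 125/432·27/125 + 5/32·1 = 1/4 ✓
b·(c∘Ac): 125/432·27/125 + 5/32·2/5 = 1/8 ✓
b·Ac²: 125/432·27/175 + 5/32·26/105 = 1/12 ✓
b·A²c: 5/32·4/15 = 1/24 ✓; 4 stages ⇒ order 4.

4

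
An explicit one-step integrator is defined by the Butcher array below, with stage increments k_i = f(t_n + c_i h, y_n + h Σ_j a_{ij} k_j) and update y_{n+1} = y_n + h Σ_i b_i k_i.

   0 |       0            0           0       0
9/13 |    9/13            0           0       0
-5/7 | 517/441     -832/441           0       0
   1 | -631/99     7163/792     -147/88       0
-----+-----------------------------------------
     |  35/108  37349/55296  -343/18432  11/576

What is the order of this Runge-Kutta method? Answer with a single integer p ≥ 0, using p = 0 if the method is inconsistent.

b = (35/108, 37349/55296, -343/18432, 11/576)
c = (0, 9/13, -5/7, 1)
Ac = (0, 0, -64/49, 82/11)
Σ b_i: 35/108·1 + 37349/55296·1 + (-343/18432)·1 + 11/576·1 = 1 ✓
b·c: 37349/55296·9/13 + (-343/18432)·(-5/7) + 11/576·1 = 1/2 ✓
b·c²: 37349/55296·81/169 + (-343/18432)·25/49 + 11/576·1 = 1/3 ✓
b·Ac: (-343/18432)·(-64/49) + 11/576·82/11 = 1/6 ✓
b·c³: 37349/55296·729/2197 + (-343/18432)·(-125/343) + 11/576·1 = 1/4 ✓
b·(c∘Ac): (-343/18432)·320/343 + 11/576·82/11 = 1/8 ✓
b·Ac²: (-343/18432)·(-576/637) + 11/576·498/143 = 1/12 ✓
b·A²c: 11/576·24/11 = 1/24 ✓; 4 stages ⇒ order 4.

4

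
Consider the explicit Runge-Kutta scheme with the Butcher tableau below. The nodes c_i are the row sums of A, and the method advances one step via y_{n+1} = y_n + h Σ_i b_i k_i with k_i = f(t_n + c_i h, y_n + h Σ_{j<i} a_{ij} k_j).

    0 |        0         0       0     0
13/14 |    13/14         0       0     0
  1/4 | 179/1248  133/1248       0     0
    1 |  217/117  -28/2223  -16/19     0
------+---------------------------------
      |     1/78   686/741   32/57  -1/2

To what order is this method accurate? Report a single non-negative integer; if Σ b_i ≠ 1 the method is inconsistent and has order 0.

4

b = (1/78, 686/741, 32/57, -1/2)
c = (0, 13/14, 1/4, 1)
Ac = (0, 0, 19/192, -2/9)
Σ b_i: 1/78·1 + 686/741·1 + 32/57·1 + (-1/2)·1 = 1 ✓
b·c: 686/741·13/14 + 32/57·1/4 + (-1/2)·1 = 1/2 ✓
b·c²: 686/741·169/196 + 32/57·1/16 + (-1/2)·1 = 1/3 ✓
b·Ac: 32/57·19/192 + (-1/2)·(-2/9) = 1/6 ✓
b·c³: 686/741·2197/2744 + 32/57·1/64 + (-1/2)·1 = 1/4 ✓
b·(c∘Ac): 32/57·19/768 + (-1/2)·(-2/9) = 1/8 ✓
b·Ac²: 32/57·247/2688 + (-1/2)·(-4/63) = 1/12 ✓
b·A²c: (-1/2)·(-1/12) = 1/24 ✓; 4 stages ⇒ order 4.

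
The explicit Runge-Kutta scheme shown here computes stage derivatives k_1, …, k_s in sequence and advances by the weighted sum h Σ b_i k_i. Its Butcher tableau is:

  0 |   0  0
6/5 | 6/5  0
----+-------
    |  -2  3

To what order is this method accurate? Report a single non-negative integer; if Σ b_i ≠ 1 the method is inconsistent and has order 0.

1

b = (-2, 3)
c = (0, 6/5)
Σ b_i: (-2)·1 + 3·1 = 1 ✓
b·c: 3·6/5 = 18/5 ≠ 1/2 ⇒ order 1.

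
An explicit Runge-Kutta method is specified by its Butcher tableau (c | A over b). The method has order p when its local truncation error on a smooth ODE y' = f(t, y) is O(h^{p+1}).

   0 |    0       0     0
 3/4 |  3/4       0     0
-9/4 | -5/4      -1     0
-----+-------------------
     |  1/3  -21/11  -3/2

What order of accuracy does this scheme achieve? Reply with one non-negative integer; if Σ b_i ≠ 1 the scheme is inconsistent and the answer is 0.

0

b = (1/3, -21/11, -3/2)
c = (0, 3/4, -9/4)
Ac = (0, 0, -3/4)
Σ b_i: 1/3·1 + (-21/11)·1 + (-3/2)·1 = -203/66 ≠ 1 ⇒ order 0.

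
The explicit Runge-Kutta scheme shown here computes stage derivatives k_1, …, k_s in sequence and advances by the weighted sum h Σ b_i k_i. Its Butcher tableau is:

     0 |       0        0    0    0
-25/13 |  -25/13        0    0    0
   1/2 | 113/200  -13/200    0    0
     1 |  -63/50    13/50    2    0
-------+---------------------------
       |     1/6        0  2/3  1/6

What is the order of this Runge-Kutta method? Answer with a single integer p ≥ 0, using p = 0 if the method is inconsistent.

b = (1/6, 0, 2/3, 1/6)
c = (0, -25/13, 1/2, 1)
Ac = (0, 0, 1/8, 1/2)
Σ b_i: 1/6·1 + 2/3·1 + 1/6·1 = 1 ✓
b·c: 2/3·1/2 + 1/6·1 = 1/2 ✓
b·c²: 2/3·1/4 + 1/6·1 = 1/3 ✓
b·Ac: 2/3·1/8 + 1/6·1/2 = 1/6 ✓
b·c³: 2/3·1/8 + 1/6·1 = 1/4 ✓
b·(c∘Ac): 2/3·1/16 + 1/6·1/2 = 1/8 ✓
b·Ac²: 2/3·(-25/104) + 1/6·19/13 = 1/12 ✓
b·A²c: 1/6·1/4 = 1/24 ✓; 4 stages ⇒ order 4.

4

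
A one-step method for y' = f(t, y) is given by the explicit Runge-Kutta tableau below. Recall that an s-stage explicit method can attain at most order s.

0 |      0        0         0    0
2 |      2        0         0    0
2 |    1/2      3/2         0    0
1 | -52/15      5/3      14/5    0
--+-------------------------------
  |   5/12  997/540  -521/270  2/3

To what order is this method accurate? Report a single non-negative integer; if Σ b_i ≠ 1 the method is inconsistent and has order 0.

b = (5/12, 997/540, -521/270, 2/3)
c = (0, 2, 2, 1)
Ac = (0, 0, 3, 134/15)
Σ b_i: 5/12·1 + 997/540·1 + (-521/270)·1 + 2/3·1 = 1 ✓
b·c: 997/540·2 + (-521/270)·2 + 2/3·1 = 1/2 ✓
b·c²: 997/540·4 + (-521/270)·4 + 2/3·1 = 1/3 ✓
b·Ac: (-521/270)·3 + 2/3·134/15 = 1/6 ✓
b·c³: 997/540·8 + (-521/270)·8 + 2/3·1 = 0 ≠ 1/4 ⇒ order 3.
b·(c∘Ac): (-521/270)·6 + 2/3·134/15 = -253/45 ≠ 1/8
b·Ac²: (-521/270)·6 + 2/3·268/15 = 1/3 ≠ 1/12
b·A²c: 2/3·42/5 = 28/5 ≠ 1/24

3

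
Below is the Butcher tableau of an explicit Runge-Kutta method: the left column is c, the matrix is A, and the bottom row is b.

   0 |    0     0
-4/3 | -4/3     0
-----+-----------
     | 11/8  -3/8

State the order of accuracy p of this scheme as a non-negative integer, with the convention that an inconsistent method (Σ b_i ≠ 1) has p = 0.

b = (11/8, -3/8)
c = (0, -4/3)
Σ b_i: 11/8·1 + (-3/8)·1 = 1 ✓
b·c: (-3/8)·(-4/3) = 1/2 ✓; 2 stages ⇒ order 2.

2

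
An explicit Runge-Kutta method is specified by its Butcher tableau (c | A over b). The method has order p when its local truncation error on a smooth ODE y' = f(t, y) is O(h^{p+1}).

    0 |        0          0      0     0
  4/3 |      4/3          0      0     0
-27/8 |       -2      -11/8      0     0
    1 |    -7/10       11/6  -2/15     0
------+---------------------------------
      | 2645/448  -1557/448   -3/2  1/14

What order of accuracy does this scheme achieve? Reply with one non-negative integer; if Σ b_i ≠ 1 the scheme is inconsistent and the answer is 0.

2

b = (2645/448, -1557/448, -3/2, 1/14)
c = (0, 4/3, -27/8, 1)
Ac = (0, 0, -11/6, 521/180)
Σ b_i: 2645/448·1 + (-1557/448)·1 + (-3/2)·1 + 1/14·1 = 1 ✓
b·c: (-1557/448)·4/3 + (-3/2)·(-27/8) + 1/14·1 = 1/2 ✓
b·c²: (-1557/448)·16/9 + (-3/2)·729/64 + 1/14·1 = -20781/896 ≠ 1/3 ⇒ order 2.
b·Ac: (-3/2)·(-11/6) + 1/14·521/180 = 7451/2520 ≠ 1/6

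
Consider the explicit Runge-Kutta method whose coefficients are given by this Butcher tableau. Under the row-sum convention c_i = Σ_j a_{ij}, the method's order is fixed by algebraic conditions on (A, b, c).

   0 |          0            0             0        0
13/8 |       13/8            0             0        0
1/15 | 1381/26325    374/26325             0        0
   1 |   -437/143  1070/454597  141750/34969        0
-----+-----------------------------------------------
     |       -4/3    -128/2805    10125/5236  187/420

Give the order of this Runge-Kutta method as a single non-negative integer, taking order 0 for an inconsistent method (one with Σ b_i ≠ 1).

4

b = (-4/3, -128/2805, 10125/5236, 187/420)
c = (0, 13/8, 1/15, 1)
Ac = (0, 0, 187/8100, 205/748)
Σ b_i: (-4/3)·1 + (-128/2805)·1 + 10125/5236·1 + 187/420·1 = 1 ✓
b·c: (-128/2805)·13/8 + 10125/5236·1/15 + 187/420·1 = 1/2 ✓
b·c²: (-128/2805)·169/64 + 10125/5236·1/225 + 187/420·1 = 1/3 ✓
b·Ac: 10125/5236·187/8100 + 187/420·205/748 = 1/6 ✓
b·c³: (-128/2805)·2197/512 + 10125/5236·1/3375 + 187/420·1 = 1/4 ✓
b·(c∘Ac): 10125/5236·187/121500 + 187/420·205/748 = 1/8 ✓
b·Ac²: 10125/5236·2431/64800 + 187/420·145/5984 = 1/12 ✓
b·A²c: 187/420·35/374 = 1/24 ✓; 4 stages ⇒ order 4.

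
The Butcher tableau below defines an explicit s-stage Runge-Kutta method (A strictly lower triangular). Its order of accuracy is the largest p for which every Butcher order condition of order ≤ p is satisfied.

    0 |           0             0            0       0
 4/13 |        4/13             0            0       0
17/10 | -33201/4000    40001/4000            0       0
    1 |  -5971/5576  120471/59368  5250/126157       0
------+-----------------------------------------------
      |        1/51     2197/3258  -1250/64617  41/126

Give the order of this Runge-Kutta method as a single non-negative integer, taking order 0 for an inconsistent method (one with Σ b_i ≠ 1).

b = (1/51, 2197/3258, -1250/64617, 41/126)
c = (0, 4/13, 17/10, 1)
Ac = (0, 0, 3077/1000, 57/82)
Σ b_i: 1/51·1 + 2197/3258·1 + (-1250/64617)·1 + 41/126·1 = 1 ✓
b·c: 2197/3258·4/13 + (-1250/64617)·17/10 + 41/126·1 = 1/2 ✓
b·c²: 2197/3258·16/169 + (-1250/64617)·289/100 + 41/126·1 = 1/3 ✓
b·Ac: (-1250/64617)·3077/1000 + 41/126·57/82 = 1/6 ✓
b·c³: 2197/3258·64/2197 + (-1250/64617)·4913/1000 + 41/126·1 = 1/4 ✓
b·(c∘Ac): (-1250/64617)·52309/10000 + 41/126·57/82 = 1/8 ✓
b·Ac²: (-1250/64617)·3077/3250 + 41/126·333/1066 = 1/12 ✓
b·A²c: 41/126·21/164 = 1/24 ✓; 4 stages ⇒ order 4.

4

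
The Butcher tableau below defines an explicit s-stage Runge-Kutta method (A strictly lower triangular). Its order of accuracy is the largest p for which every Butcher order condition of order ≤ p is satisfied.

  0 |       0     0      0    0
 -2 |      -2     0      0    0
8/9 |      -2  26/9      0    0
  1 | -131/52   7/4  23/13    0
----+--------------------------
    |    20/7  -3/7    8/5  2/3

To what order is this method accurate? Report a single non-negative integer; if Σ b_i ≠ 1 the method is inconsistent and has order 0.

b = (20/7, -3/7, 8/5, 2/3)
c = (0, -2, 8/9, 1)
Ac = (0, 0, -52/9, -451/234)
Σ b_i: 20/7·1 + (-3/7)·1 + 8/5·1 + 2/3·1 = 493/105 ≠ 1 ⇒ order 0.

0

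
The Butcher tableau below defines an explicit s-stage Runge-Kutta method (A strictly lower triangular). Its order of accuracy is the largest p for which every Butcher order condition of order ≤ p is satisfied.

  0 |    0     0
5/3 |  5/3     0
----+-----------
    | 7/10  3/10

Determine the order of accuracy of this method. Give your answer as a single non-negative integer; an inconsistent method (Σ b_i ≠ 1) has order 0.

2

b = (7/10, 3/10)
c = (0, 5/3)
Σ b_i: 7/10·1 + 3/10·1 = 1 ✓
b·c: 3/10·5/3 = 1/2 ✓; 2 stages ⇒ order 2.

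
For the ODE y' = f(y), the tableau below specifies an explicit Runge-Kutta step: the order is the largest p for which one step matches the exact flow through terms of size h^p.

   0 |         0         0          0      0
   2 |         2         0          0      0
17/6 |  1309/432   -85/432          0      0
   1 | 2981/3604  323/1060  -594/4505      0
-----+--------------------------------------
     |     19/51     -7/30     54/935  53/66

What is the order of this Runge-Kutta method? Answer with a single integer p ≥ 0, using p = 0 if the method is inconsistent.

4

b = (19/51, -7/30, 54/935, 53/66)
c = (0, 2, 17/6, 1)
Ac = (0, 0, -85/216, 25/106)
Σ b_i: 19/51·1 + (-7/30)·1 + 54/935·1 + 53/66·1 = 1 ✓
b·c: (-7/30)·2 + 54/935·17/6 + 53/66·1 = 1/2 ✓
b·c²: (-7/30)·4 + 54/935·289/36 + 53/66·1 = 1/3 ✓
b·Ac: 54/935·(-85/216) + 53/66·25/106 = 1/6 ✓
b·c³: (-7/30)·8 + 54/935·4913/216 + 53/66·1 = 1/4 ✓
b·(c∘Ac): 54/935·(-1445/1296) + 53/66·25/106 = 1/8 ✓
b·Ac²: 54/935·(-85/108) + 53/66·17/106 = 1/12 ✓
b·A²c: 53/66·11/212 = 1/24 ✓; 4 stages ⇒ order 4.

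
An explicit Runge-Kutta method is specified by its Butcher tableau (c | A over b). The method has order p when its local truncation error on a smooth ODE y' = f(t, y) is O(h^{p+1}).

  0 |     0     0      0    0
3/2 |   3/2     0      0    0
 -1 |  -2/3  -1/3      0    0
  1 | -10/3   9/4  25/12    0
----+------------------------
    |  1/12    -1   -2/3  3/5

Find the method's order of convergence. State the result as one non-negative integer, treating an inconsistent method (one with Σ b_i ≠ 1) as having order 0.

b = (1/12, -1, -2/3, 3/5)
c = (0, 3/2, -1, 1)
Ac = (0, 0, -1/2, 31/24)
Σ b_i: 1/12·1 + (-1)·1 + (-2/3)·1 + 3/5·1 = -59/60 ≠ 1 ⇒ order 0.

0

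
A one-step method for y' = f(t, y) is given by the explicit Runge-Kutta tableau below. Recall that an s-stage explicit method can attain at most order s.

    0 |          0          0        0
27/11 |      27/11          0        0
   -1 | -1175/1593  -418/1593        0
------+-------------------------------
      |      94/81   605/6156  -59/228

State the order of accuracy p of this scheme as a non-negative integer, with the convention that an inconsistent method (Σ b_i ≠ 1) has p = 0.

3

b = (94/81, 605/6156, -59/228)
c = (0, 27/11, -1)
Ac = (0, 0, -38/59)
Σ b_i: 94/81·1 + 605/6156·1 + (-59/228)·1 = 1 ✓
b·c: 605/6156·27/11 + (-59/228)·(-1) = 1/2 ✓
b·c²: 605/6156·729/121 + (-59/228)·1 = 1/3 ✓
b·Ac: (-59/228)·(-38/59) = 1/6 ✓; 3 stages ⇒ order 3.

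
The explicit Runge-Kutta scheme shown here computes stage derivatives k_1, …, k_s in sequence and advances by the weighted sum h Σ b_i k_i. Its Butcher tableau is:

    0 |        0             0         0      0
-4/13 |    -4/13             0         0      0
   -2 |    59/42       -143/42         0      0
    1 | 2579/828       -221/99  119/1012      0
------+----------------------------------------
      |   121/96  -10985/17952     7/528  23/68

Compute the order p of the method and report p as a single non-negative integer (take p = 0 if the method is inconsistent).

4

b = (121/96, -10985/17952, 7/528, 23/68)
c = (0, -4/13, -2, 1)
Ac = (0, 0, 22/21, 187/414)
Σ b_i: 121/96·1 + (-10985/17952)·1 + 7/528·1 + 23/68·1 = 1 ✓
b·c: (-10985/17952)·(-4/13) + 7/528·(-2) + 23/68·1 = 1/2 ✓
b·c²: (-10985/17952)·16/169 + 7/528·4 + 23/68·1 = 1/3 ✓
b·Ac: 7/528·22/21 + 23/68·187/414 = 1/6 ✓
b·c³: (-10985/17952)·(-64/2197) + 7/528·(-8) + 23/68·1 = 1/4 ✓
b·(c∘Ac): 7/528·(-44/21) + 23/68·187/414 = 1/8 ✓
b·Ac²: 7/528·(-88/273) + 23/68·697/2691 = 1/12 ✓
b·A²c: 23/68·17/138 = 1/24 ✓; 4 stages ⇒ order 4.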